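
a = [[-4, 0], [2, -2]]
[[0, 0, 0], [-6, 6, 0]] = a@[[0, 0, 0], [3, -3, 0]]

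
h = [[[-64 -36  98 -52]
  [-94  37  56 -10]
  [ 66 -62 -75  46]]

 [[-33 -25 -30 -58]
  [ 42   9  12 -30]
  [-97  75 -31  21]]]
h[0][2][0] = 66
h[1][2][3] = 21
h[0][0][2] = 98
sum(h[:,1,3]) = -40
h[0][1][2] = 56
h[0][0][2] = 98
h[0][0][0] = -64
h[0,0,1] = -36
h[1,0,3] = -58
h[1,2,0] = -97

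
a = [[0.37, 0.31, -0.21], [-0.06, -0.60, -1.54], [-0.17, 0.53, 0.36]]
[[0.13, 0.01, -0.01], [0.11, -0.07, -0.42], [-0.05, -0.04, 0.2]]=a @ [[0.24, 0.14, -0.11], [0.05, -0.08, 0.22], [-0.10, 0.07, 0.19]]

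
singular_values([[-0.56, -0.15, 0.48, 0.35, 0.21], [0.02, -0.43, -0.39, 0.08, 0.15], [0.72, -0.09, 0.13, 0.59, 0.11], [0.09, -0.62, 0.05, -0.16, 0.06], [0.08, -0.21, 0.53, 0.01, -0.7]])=[0.99, 0.98, 0.8, 0.77, 0.25]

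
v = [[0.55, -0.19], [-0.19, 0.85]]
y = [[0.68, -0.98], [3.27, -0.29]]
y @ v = [[0.56, -0.96], [1.85, -0.87]]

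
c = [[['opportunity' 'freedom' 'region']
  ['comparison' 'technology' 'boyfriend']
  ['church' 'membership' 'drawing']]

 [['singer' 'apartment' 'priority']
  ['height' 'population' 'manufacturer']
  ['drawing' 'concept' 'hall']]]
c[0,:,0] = ['opportunity', 'comparison', 'church']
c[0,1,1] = 'technology'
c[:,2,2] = ['drawing', 'hall']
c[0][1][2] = 'boyfriend'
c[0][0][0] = 'opportunity'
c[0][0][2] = 'region'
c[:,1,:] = [['comparison', 'technology', 'boyfriend'], ['height', 'population', 'manufacturer']]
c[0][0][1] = 'freedom'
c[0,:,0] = ['opportunity', 'comparison', 'church']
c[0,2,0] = 'church'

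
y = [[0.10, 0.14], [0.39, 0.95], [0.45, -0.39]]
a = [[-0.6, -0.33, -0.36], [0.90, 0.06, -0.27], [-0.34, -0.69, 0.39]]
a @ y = [[-0.35, -0.26], [-0.01, 0.29], [-0.13, -0.86]]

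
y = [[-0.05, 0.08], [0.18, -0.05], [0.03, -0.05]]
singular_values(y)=[0.21, 0.07]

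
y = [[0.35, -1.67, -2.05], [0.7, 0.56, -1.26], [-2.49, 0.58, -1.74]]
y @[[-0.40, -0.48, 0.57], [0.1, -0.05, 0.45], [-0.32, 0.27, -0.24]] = [[0.35,  -0.64,  -0.06], [0.18,  -0.70,  0.95], [1.61,  0.70,  -0.74]]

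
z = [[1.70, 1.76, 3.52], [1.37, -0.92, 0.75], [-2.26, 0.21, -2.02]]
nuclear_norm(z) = 7.37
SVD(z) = [[-0.8,0.54,0.25],[-0.23,-0.66,0.71],[0.55,0.51,0.66]] @ diag([5.1586865836841875, 2.0647753718005055, 0.14337152898275934]) @ [[-0.57, -0.21, -0.8], [-0.56, 0.81, 0.18], [-0.61, -0.55, 0.58]]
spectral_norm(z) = 5.16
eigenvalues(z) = [(-0.22+1.36j), (-0.22-1.36j), (-0.81+0j)]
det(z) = -1.53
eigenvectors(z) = [[0.67+0.00j, (0.67-0j), (0.4+0j)], [0.32-0.22j, (0.32+0.22j), 0.68+0.00j], [-0.52+0.37j, (-0.52-0.37j), -0.62+0.00j]]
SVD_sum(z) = [[2.35, 0.87, 3.30], [0.67, 0.25, 0.94], [-1.61, -0.60, -2.27]] + [[-0.62,0.91,0.2], [0.76,-1.11,-0.25], [-0.59,0.86,0.19]] + [[-0.02, -0.02, 0.02], [-0.06, -0.06, 0.06], [-0.06, -0.05, 0.05]]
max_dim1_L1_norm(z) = 6.98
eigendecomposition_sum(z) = [[(0.85+0.84j), 1.41-0.69j, 2.08-0.22j], [0.68+0.12j, 0.44-0.79j, (0.91-0.79j)], [(-1.12-0.19j), -0.72+1.32j, -1.51+1.31j]] + [[0.85-0.84j, 1.41+0.69j, (2.08+0.22j)], [0.68-0.12j, (0.44+0.79j), 0.91+0.79j], [-1.12+0.19j, (-0.72-1.32j), (-1.51-1.31j)]] + [[0.01-0.00j, -1.06-0.00j, -0.63-0.00j], [0.01-0.00j, -1.80-0.00j, (-1.08-0j)], [-0.01+0.00j, (1.65+0j), (0.99+0j)]]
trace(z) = -1.24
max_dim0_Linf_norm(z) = 3.52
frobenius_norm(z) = 5.56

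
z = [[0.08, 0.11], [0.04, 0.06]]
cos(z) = [[0.99, -0.01], [-0.00, 1.00]]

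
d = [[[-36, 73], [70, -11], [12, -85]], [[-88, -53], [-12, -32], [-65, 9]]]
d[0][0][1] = 73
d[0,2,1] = -85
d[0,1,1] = -11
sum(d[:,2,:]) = -129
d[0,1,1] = -11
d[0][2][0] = 12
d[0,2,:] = [12, -85]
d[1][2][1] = 9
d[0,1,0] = 70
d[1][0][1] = -53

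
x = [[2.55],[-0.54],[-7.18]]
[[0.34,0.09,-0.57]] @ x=[[4.91]]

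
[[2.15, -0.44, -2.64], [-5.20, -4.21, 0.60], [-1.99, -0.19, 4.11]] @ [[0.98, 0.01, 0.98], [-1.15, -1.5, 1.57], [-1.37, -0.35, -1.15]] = [[6.23, 1.61, 4.45], [-1.08, 6.05, -12.40], [-7.36, -1.17, -6.98]]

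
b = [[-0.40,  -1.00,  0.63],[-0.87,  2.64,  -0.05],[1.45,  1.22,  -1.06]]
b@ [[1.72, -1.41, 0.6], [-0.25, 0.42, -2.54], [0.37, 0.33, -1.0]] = [[-0.2,  0.35,  1.67], [-2.17,  2.32,  -7.18], [1.80,  -1.88,  -1.17]]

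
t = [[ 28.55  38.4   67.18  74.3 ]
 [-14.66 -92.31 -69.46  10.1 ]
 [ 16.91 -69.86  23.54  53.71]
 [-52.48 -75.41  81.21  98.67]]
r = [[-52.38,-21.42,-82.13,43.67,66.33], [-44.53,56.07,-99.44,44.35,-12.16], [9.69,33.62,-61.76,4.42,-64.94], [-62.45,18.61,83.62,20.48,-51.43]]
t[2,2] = 23.54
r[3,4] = -51.43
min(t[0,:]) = 28.55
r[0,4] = 66.33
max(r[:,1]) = 56.07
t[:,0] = [28.55, -14.66, 16.91, -52.48]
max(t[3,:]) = 98.67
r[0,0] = -52.38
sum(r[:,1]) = 86.88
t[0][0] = 28.55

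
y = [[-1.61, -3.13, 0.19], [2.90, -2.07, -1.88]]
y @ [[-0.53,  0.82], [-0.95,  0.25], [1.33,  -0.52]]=[[4.08, -2.20], [-2.07, 2.84]]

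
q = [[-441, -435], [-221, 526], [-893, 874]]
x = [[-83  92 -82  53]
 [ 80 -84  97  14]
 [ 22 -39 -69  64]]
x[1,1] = -84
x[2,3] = 64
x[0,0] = -83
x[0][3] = 53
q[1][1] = 526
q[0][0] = -441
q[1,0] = -221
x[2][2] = -69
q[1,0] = -221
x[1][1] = -84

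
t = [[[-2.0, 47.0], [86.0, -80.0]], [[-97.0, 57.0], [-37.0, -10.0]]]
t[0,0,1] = 47.0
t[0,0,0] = -2.0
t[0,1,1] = -80.0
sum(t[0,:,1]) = -33.0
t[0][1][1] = -80.0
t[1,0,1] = 57.0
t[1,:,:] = [[-97.0, 57.0], [-37.0, -10.0]]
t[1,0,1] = 57.0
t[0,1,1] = -80.0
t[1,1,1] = -10.0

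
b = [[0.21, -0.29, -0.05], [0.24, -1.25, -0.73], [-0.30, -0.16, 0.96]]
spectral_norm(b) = 1.57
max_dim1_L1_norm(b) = 2.22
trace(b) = -0.08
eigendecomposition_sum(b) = [[-0.02, -0.00, 0.05],[0.13, 0.01, -0.32],[-0.39, -0.02, 1.01]] + [[0.21, -0.04, -0.02], [-0.01, 0.0, 0.00], [0.08, -0.02, -0.01]] + [[0.02, -0.25, -0.08],[0.12, -1.26, -0.41],[0.01, -0.12, -0.04]]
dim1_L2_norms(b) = [0.36, 1.47, 1.02]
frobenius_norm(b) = 1.82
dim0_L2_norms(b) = [0.44, 1.29, 1.21]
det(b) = -0.25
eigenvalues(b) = [0.99, 0.2, -1.27]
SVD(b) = [[0.18, -0.14, -0.97], [0.91, -0.35, 0.22], [-0.37, -0.93, 0.06]] @ diag([1.5739015171534874, 0.9011245349266991, 0.1780690508063899]) @ [[0.23, -0.72, -0.65], [0.18, 0.69, -0.70], [-0.95, -0.04, -0.29]]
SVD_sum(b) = [[0.07, -0.21, -0.19], [0.34, -1.03, -0.94], [-0.14, 0.42, 0.38]] + [[-0.02, -0.09, 0.09], [-0.06, -0.22, 0.22], [-0.15, -0.58, 0.58]] + [[0.17, 0.01, 0.05], [-0.04, -0.0, -0.01], [-0.01, -0.00, -0.0]]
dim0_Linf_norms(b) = [0.3, 1.25, 0.96]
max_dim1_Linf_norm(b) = 1.25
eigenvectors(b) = [[0.05, -0.93, 0.19],[-0.30, 0.03, 0.98],[0.95, -0.36, 0.1]]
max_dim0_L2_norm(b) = 1.29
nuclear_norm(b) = 2.65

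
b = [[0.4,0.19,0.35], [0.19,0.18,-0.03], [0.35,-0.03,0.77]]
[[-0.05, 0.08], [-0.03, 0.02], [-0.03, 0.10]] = b@ [[-0.11,  0.05],[-0.05,  0.10],[0.01,  0.11]]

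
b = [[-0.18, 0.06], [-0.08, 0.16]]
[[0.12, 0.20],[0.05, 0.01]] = b @ [[-0.68, -1.29],[-0.05, -0.60]]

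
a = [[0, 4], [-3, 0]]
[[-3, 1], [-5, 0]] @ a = [[-3, -12], [0, -20]]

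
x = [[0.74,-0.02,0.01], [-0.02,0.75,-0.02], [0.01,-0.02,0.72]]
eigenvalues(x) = [0.73, 0.77, 0.71]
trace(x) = 2.21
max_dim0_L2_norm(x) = 0.75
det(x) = 0.40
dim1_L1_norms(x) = [0.77, 0.79, 0.75]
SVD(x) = [[0.54, 0.84, -0.00], [-0.75, 0.49, 0.45], [0.38, -0.24, 0.89]] @ diag([0.7744948974278317, 0.7255051025721683, 0.71]) @ [[0.54, -0.75, 0.38], [0.84, 0.49, -0.24], [0.0, 0.45, 0.89]]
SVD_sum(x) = [[0.23, -0.32, 0.16], [-0.32, 0.44, -0.22], [0.16, -0.22, 0.11]] + [[0.51, 0.30, -0.15], [0.30, 0.17, -0.09], [-0.15, -0.09, 0.04]] + [[0.0,-0.00,-0.00], [0.00,0.14,0.28], [0.0,0.28,0.57]]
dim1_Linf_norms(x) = [0.74, 0.75, 0.72]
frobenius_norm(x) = 1.28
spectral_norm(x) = 0.77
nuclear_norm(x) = 2.21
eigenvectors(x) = [[-0.84, -0.54, 0.0], [-0.49, 0.75, 0.45], [0.24, -0.38, 0.89]]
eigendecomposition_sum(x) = [[0.51, 0.3, -0.15],[0.30, 0.17, -0.09],[-0.15, -0.09, 0.04]] + [[0.23, -0.32, 0.16], [-0.32, 0.44, -0.22], [0.16, -0.22, 0.11]] + [[0.00, 0.0, 0.0], [0.00, 0.14, 0.28], [0.0, 0.28, 0.57]]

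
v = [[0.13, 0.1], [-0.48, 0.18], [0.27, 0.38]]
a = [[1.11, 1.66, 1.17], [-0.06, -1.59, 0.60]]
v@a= [[0.14, 0.06, 0.21], [-0.54, -1.08, -0.45], [0.28, -0.16, 0.54]]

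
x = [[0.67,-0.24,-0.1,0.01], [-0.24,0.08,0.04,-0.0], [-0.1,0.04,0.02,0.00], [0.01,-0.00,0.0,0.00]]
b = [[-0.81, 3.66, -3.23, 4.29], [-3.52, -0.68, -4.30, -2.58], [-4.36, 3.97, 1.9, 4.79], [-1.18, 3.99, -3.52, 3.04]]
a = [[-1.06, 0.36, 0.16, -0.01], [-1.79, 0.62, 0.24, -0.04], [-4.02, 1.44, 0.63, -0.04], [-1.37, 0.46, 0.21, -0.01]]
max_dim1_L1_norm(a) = 6.13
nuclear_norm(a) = 5.14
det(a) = 0.00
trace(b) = 3.45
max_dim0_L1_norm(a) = 8.24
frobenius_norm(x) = 0.77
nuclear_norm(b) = 22.58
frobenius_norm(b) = 13.46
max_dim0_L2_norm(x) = 0.72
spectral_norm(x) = 0.77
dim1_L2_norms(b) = [6.55, 6.16, 7.83, 6.24]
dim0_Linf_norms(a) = [4.02, 1.44, 0.63, 0.04]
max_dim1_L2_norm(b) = 7.83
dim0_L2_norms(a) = [4.73, 1.67, 0.72, 0.06]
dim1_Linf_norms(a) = [1.06, 1.79, 4.02, 1.37]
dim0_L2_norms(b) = [5.78, 6.75, 6.7, 7.57]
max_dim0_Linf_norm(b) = 4.79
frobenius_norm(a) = 5.07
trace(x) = 0.77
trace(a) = 0.18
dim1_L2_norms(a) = [1.13, 1.91, 4.32, 1.46]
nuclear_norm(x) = 0.79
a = b @ x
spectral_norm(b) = 10.76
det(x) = -0.00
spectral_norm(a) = 5.07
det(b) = -211.30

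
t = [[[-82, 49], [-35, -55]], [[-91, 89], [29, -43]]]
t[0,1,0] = -35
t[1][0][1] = 89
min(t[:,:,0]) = -91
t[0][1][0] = -35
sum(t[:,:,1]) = 40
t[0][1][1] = -55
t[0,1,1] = -55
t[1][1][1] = -43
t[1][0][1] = 89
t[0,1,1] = -55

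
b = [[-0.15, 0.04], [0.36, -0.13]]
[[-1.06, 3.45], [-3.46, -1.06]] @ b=[[1.4, -0.49], [0.14, -0.00]]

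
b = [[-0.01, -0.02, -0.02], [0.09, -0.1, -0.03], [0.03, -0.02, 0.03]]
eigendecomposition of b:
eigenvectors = [[0.34, 0.55, -0.25], [0.94, 0.83, -0.38], [0.09, -0.00, 0.89]]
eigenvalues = [-0.07, -0.04, 0.03]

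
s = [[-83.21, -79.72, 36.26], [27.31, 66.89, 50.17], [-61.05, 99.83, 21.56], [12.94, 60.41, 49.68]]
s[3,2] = 49.68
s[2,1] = 99.83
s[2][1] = 99.83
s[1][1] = 66.89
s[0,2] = 36.26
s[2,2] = 21.56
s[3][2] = 49.68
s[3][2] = 49.68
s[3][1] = 60.41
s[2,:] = [-61.05, 99.83, 21.56]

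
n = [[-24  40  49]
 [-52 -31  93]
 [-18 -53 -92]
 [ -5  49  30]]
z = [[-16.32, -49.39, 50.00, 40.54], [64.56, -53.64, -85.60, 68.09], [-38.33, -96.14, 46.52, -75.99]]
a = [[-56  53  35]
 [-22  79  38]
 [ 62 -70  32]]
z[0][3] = 40.54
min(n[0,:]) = -24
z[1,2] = -85.6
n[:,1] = [40, -31, -53, 49]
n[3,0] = -5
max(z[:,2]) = 50.0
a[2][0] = 62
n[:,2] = [49, 93, -92, 30]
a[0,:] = [-56, 53, 35]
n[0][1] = 40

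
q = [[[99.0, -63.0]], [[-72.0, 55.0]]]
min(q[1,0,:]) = -72.0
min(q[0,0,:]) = -63.0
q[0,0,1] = -63.0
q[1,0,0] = -72.0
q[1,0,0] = -72.0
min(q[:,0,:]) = -72.0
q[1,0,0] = -72.0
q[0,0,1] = -63.0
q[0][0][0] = 99.0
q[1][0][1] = 55.0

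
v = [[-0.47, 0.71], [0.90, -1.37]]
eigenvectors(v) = [[0.84, -0.46], [0.55, 0.89]]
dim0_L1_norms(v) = [1.37, 2.08]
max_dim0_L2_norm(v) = 1.54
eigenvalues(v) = [-0.0, -1.84]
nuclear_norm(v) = 1.85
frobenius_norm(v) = 1.85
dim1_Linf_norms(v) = [0.71, 1.37]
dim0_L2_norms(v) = [1.02, 1.54]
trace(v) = -1.84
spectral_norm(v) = 1.85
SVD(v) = [[-0.46, 0.89], [0.89, 0.46]] @ diag([1.8471310085781003, 0.002652762569219323]) @ [[0.55, -0.84], [-0.84, -0.55]]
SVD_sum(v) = [[-0.47, 0.71], [0.90, -1.37]] + [[-0.0, -0.00], [-0.0, -0.00]]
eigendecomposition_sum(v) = [[-0.0, -0.0], [-0.0, -0.0]] + [[-0.47,0.71], [0.9,-1.37]]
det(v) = 0.00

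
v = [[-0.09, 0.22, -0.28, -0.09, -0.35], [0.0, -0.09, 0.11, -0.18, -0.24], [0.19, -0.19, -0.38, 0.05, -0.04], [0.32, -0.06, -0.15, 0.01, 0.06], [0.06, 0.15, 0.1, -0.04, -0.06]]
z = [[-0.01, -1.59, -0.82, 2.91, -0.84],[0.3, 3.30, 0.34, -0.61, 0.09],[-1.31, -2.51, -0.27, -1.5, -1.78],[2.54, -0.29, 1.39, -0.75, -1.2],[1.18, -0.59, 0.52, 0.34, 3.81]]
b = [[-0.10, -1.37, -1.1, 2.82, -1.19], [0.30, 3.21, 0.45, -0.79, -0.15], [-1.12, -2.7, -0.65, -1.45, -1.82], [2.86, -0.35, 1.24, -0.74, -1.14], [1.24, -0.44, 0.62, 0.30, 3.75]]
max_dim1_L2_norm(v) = 0.52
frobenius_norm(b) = 8.13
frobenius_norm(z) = 8.03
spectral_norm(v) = 0.58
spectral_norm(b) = 5.29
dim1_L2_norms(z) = [3.52, 3.39, 3.68, 3.24, 4.08]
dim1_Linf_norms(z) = [2.91, 3.3, 2.51, 2.54, 3.81]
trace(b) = 5.47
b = v + z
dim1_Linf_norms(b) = [2.82, 3.21, 2.7, 2.86, 3.75]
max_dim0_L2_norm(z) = 4.49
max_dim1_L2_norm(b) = 4.03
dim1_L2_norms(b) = [3.53, 3.35, 3.79, 3.42, 4.03]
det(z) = 0.35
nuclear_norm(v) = 1.68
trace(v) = -0.61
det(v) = -0.00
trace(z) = 6.08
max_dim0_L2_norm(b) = 4.48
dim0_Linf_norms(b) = [2.86, 3.21, 1.24, 2.82, 3.75]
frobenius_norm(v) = 0.88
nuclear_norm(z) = 15.70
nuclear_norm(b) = 16.13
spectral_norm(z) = 5.13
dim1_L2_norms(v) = [0.52, 0.33, 0.47, 0.36, 0.2]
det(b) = 53.78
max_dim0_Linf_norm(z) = 3.81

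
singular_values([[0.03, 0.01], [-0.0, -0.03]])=[0.04, 0.03]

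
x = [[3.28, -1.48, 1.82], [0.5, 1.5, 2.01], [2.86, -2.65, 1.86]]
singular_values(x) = [5.87, 2.56, 0.62]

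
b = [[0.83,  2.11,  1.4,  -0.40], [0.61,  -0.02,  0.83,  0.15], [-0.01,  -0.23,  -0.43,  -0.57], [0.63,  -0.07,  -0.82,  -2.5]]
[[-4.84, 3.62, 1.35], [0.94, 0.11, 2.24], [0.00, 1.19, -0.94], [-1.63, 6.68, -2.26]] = b @ [[0.08,  2.03,  1.9], [-2.85,  1.22,  -0.64], [0.92,  -0.99,  1.1], [0.45,  -1.87,  1.04]]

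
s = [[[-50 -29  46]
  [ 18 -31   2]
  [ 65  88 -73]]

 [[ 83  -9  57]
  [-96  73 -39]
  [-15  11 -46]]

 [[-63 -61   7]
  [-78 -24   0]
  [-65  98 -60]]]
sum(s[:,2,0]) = -15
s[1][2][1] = 11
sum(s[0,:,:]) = 36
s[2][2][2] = -60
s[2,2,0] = -65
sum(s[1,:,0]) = -28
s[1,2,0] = -15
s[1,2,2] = -46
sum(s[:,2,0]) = -15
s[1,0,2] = 57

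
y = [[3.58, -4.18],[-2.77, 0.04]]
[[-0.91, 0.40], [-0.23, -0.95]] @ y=[[-4.37,3.82], [1.81,0.92]]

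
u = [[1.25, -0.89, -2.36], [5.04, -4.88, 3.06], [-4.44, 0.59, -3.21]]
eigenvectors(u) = [[-0.77+0.00j,(0.1+0.04j),0.10-0.04j], [-0.29+0.00j,(0.98+0j),0.98-0.00j], [(0.56+0j),(-0.11+0.08j),-0.11-0.08j]]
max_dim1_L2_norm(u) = 7.65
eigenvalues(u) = [(2.62+0j), (-4.73+0.42j), (-4.73-0.42j)]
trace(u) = -6.84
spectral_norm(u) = 9.07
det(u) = 59.13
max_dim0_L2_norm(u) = 6.83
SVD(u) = [[-0.03, -0.77, 0.64], [-0.83, -0.34, -0.44], [0.56, -0.54, -0.63]] @ diag([9.073914401503018, 3.2375681002350007, 2.0129158528206976]) @ [[-0.74, 0.48, -0.47], [-0.08, 0.62, 0.78], [0.67, 0.61, -0.42]]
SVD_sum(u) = [[0.18,-0.12,0.11],[5.55,-3.65,3.54],[-3.74,2.46,-2.38]] + [[0.21, -1.56, -1.94], [0.09, -0.69, -0.85], [0.15, -1.09, -1.36]] + [[0.86, 0.79, -0.54],[-0.60, -0.55, 0.38],[-0.85, -0.78, 0.53]]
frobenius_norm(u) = 9.84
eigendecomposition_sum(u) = [[(2.03+0j), -0.32-0.00j, -0.99+0.00j], [(0.76+0j), (-0.12-0j), (-0.37+0j)], [-1.47+0.00j, 0.23+0.00j, (0.71+0j)]] + [[-0.39+1.70j, -0.29+0.04j, (-0.69+2.38j)], [2.14+16.21j, (-2.38+1.27j), 1.72+23.07j], [(-1.49-1.72j), 0.18-0.33j, -1.96-2.55j]] + [[(-0.39-1.7j), -0.29-0.04j, (-0.69-2.38j)], [(2.14-16.21j), -2.38-1.27j, 1.72-23.07j], [-1.49+1.72j, (0.18+0.33j), -1.96+2.55j]]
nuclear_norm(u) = 14.32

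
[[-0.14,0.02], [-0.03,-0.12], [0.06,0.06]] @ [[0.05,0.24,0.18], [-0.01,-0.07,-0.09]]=[[-0.01, -0.04, -0.03],[-0.0, 0.0, 0.01],[0.00, 0.01, 0.01]]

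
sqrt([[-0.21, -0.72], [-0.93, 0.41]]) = [[(0.32+0.6j), -0.41+0.36j], [-0.52+0.47j, (0.67+0.28j)]]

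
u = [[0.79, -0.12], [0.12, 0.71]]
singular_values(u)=[0.8, 0.72]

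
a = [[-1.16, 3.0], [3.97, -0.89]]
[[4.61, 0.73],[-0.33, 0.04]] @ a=[[-2.45, 13.18], [0.54, -1.03]]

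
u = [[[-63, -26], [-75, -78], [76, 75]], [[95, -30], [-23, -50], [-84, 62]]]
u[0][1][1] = -78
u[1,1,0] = -23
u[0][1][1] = -78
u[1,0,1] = -30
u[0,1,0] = -75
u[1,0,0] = 95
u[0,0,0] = -63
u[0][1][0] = -75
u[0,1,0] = -75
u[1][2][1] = 62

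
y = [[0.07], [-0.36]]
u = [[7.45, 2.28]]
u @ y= [[-0.30]]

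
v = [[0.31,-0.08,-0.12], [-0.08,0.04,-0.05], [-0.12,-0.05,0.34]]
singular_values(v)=[0.45, 0.25, 0.0]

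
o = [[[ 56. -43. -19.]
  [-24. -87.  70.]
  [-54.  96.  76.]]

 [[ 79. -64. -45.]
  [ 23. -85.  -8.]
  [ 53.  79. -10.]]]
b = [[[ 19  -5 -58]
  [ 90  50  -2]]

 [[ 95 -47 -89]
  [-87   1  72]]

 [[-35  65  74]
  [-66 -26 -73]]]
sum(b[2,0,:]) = 104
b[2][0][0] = -35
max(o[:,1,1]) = -85.0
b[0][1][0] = 90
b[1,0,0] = 95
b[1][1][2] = 72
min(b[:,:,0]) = -87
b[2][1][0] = -66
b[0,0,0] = 19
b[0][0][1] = -5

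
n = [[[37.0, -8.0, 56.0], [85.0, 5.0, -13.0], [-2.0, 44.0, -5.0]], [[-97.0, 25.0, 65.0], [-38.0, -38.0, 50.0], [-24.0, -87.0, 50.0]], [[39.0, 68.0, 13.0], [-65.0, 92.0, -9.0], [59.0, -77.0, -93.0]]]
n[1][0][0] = -97.0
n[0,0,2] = 56.0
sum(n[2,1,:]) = 18.0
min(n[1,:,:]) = -97.0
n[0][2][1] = 44.0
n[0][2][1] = 44.0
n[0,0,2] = 56.0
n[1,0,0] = -97.0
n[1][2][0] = -24.0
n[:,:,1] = [[-8.0, 5.0, 44.0], [25.0, -38.0, -87.0], [68.0, 92.0, -77.0]]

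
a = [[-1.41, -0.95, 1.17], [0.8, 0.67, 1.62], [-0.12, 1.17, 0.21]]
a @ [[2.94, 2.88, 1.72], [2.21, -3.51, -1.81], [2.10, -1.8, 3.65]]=[[-3.79, -2.83, 3.56],  [7.23, -2.96, 6.08],  [2.67, -4.83, -1.56]]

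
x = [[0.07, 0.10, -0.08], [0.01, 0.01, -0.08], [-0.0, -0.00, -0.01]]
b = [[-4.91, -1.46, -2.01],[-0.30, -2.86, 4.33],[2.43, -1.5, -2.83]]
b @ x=[[-0.36, -0.51, 0.53],[-0.05, -0.06, 0.21],[0.16, 0.23, -0.05]]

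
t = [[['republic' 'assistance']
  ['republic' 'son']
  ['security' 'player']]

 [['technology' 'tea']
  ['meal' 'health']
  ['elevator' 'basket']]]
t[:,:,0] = [['republic', 'republic', 'security'], ['technology', 'meal', 'elevator']]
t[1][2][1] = 'basket'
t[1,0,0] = 'technology'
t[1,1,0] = 'meal'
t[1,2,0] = 'elevator'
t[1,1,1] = 'health'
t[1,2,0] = 'elevator'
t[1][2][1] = 'basket'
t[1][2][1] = 'basket'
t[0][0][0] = 'republic'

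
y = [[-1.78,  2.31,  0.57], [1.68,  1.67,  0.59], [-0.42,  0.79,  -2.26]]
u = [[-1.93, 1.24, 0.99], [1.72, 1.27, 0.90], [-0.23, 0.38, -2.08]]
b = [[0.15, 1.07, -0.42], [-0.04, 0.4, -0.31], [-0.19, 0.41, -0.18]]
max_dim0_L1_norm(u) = 3.97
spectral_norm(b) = 1.33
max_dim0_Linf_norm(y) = 2.31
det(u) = 10.87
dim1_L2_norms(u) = [2.5, 2.32, 2.13]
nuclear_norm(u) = 6.81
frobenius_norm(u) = 4.02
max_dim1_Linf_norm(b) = 1.07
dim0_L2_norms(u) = [2.6, 1.82, 2.47]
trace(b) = 0.37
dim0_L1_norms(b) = [0.38, 1.88, 0.91]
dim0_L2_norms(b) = [0.25, 1.21, 0.55]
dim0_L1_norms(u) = [3.88, 2.89, 3.97]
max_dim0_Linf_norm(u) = 2.08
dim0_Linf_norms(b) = [0.19, 1.07, 0.42]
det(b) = 0.04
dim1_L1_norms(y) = [4.66, 3.94, 3.47]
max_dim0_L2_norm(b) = 1.21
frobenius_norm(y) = 4.55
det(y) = 16.90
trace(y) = -2.37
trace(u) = -2.74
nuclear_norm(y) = 7.79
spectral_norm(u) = 2.61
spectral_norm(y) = 3.09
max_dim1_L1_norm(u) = 4.16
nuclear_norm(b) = 1.69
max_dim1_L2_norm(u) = 2.5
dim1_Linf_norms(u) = [1.93, 1.72, 2.08]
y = b + u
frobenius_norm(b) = 1.36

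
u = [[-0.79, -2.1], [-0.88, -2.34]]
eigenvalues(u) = [-0.0, -3.13]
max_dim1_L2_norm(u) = 2.5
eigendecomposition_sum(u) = [[-0.00,0.0], [0.00,-0.0]] + [[-0.79,-2.10], [-0.88,-2.34]]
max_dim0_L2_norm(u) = 3.14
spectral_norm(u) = 3.36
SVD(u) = [[-0.67, -0.74], [-0.74, 0.67]] @ diag([3.3591814431638993, 0.00017861494240545097]) @ [[0.35, 0.94], [0.94, -0.35]]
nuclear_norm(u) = 3.36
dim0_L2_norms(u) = [1.18, 3.14]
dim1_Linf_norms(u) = [2.1, 2.34]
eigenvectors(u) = [[0.94,0.67], [-0.35,0.74]]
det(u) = 0.00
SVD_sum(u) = [[-0.79,-2.1], [-0.88,-2.34]] + [[-0.0, 0.0], [0.0, -0.00]]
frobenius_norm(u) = 3.36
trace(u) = -3.13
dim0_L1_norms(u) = [1.67, 4.44]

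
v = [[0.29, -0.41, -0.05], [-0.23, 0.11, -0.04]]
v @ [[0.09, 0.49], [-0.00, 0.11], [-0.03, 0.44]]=[[0.03,  0.07], [-0.02,  -0.12]]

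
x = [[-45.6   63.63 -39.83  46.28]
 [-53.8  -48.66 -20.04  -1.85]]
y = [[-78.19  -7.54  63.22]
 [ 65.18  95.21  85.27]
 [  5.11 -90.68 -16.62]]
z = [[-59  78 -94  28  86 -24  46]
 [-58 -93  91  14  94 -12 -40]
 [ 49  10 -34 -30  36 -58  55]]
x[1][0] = -53.8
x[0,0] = -45.6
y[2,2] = -16.62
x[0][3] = 46.28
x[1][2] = -20.04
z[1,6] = -40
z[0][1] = 78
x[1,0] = -53.8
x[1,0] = -53.8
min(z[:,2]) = -94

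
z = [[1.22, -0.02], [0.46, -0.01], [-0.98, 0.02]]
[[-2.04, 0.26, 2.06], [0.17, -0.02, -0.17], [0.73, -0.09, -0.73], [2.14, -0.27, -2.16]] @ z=[[-4.39, 0.08], [0.36, -0.01], [1.56, -0.03], [4.60, -0.08]]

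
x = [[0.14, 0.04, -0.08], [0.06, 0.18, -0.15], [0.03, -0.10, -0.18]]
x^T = [[0.14, 0.06, 0.03], [0.04, 0.18, -0.1], [-0.08, -0.15, -0.18]]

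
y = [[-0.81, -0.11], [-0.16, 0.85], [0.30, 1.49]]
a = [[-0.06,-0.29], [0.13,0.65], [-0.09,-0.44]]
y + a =[[-0.87, -0.40], [-0.03, 1.50], [0.21, 1.05]]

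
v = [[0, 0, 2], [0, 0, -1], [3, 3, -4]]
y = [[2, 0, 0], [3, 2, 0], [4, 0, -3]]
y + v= [[2, 0, 2], [3, 2, -1], [7, 3, -7]]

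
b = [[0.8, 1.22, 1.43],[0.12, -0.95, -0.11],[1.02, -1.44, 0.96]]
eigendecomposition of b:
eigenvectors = [[-0.75, -0.79, 0.67], [-0.01, -0.17, -0.45], [-0.67, 0.59, -0.59]]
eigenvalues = [2.09, -0.0, -1.28]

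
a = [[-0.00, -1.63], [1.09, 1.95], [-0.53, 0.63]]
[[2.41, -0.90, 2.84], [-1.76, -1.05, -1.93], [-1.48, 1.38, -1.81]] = a@[[1.03, -1.95, 1.34],[-1.48, 0.55, -1.74]]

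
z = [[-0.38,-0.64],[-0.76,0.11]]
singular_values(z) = [0.89, 0.59]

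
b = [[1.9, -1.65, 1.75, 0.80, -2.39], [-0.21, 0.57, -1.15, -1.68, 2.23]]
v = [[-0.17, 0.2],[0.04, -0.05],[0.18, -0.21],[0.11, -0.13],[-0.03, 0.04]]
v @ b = [[-0.36, 0.39, -0.53, -0.47, 0.85], [0.09, -0.09, 0.13, 0.12, -0.21], [0.39, -0.42, 0.56, 0.5, -0.90], [0.24, -0.26, 0.34, 0.31, -0.55], [-0.07, 0.07, -0.10, -0.09, 0.16]]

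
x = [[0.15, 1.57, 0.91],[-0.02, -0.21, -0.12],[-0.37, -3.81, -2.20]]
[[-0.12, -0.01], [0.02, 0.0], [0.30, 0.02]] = x@ [[0.03, 0.01], [-0.07, -0.0], [-0.02, -0.01]]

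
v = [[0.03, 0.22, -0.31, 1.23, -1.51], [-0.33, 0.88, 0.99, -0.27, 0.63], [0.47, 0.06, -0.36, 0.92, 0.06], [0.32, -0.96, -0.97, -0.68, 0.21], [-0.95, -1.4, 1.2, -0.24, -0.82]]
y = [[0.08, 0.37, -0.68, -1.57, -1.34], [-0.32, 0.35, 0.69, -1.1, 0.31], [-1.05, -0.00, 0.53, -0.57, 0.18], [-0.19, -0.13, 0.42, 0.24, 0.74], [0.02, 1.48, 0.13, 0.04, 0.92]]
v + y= [[0.11, 0.59, -0.99, -0.34, -2.85], [-0.65, 1.23, 1.68, -1.37, 0.94], [-0.58, 0.06, 0.17, 0.35, 0.24], [0.13, -1.09, -0.55, -0.44, 0.95], [-0.93, 0.08, 1.33, -0.2, 0.1]]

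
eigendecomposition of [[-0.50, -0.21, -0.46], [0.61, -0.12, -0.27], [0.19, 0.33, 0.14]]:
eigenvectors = [[(-0.53+0j),-0.11-0.39j,(-0.11+0.39j)], [0.80+0.00j,(-0.75+0j),-0.75-0.00j], [(-0.28+0j),(0.02+0.52j),0.02-0.52j]]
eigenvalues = [(-0.43+0j), (-0.02+0.51j), (-0.02-0.51j)]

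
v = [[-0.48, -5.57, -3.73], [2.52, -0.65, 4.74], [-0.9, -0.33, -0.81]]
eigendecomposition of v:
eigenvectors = [[(-0.75+0j),  (-0.75-0j),  (-0.89+0j)],  [(-0.08+0.63j),  -0.08-0.63j,  -0.06+0.00j],  [-0.08-0.17j,  -0.08+0.17j,  0.45+0.00j]]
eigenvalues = [(-1.48+3.78j), (-1.48-3.78j), (1.01+0j)]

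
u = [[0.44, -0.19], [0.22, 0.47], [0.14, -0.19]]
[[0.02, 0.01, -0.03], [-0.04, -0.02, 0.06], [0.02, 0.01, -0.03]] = u@[[0.01, 0.0, -0.01], [-0.08, -0.04, 0.13]]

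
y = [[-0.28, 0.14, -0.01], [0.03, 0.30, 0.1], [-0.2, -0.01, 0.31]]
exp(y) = [[0.76, 0.14, -0.0],[0.02, 1.35, 0.14],[-0.21, -0.03, 1.36]]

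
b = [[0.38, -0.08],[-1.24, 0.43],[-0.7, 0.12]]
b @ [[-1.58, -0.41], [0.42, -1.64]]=[[-0.63,-0.02], [2.14,-0.2], [1.16,0.09]]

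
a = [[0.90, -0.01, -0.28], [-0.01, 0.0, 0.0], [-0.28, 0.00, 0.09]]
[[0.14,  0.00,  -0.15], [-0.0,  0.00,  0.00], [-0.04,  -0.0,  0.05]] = a @ [[0.13, 0.00, -0.15], [0.04, 0.06, 0.13], [-0.08, -0.01, 0.04]]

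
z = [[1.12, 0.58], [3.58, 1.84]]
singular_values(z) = [4.22, 0.0]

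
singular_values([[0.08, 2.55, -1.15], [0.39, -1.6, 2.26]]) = [3.8, 1.09]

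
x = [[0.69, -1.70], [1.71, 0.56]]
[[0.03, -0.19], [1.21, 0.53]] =x @ [[0.63,  0.24],  [0.24,  0.21]]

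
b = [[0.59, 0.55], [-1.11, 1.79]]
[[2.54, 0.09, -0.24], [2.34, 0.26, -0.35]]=b@[[1.96, 0.01, -0.14],[2.52, 0.15, -0.28]]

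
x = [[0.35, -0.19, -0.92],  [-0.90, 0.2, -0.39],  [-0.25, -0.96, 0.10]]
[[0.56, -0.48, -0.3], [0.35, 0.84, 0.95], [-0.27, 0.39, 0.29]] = x @ [[-0.05, -1.03, -1.04], [0.22, -0.12, -0.04], [-0.67, 0.16, -0.06]]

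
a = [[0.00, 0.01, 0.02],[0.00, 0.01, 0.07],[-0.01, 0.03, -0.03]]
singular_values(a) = [0.08, 0.03, 0.0]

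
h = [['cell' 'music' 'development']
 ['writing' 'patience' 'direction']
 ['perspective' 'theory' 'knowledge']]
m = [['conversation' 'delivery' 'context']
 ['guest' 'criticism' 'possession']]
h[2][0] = 'perspective'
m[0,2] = 'context'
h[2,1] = 'theory'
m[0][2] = 'context'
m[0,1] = 'delivery'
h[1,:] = ['writing', 'patience', 'direction']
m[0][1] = 'delivery'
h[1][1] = 'patience'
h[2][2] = 'knowledge'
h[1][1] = 'patience'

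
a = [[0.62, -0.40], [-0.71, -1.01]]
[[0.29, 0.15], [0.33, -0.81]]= a @ [[0.18, 0.52], [-0.45, 0.44]]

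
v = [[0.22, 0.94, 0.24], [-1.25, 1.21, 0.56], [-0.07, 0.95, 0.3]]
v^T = [[0.22, -1.25, -0.07], [0.94, 1.21, 0.95], [0.24, 0.56, 0.3]]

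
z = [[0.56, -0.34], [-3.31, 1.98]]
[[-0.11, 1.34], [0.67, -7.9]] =z @ [[-0.89, 1.70], [-1.15, -1.15]]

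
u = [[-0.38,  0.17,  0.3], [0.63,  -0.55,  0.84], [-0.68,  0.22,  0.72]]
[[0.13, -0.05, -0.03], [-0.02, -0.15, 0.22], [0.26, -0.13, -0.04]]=u @ [[-0.13, 0.12, 0.19], [0.17, 0.21, 0.01], [0.18, -0.13, 0.12]]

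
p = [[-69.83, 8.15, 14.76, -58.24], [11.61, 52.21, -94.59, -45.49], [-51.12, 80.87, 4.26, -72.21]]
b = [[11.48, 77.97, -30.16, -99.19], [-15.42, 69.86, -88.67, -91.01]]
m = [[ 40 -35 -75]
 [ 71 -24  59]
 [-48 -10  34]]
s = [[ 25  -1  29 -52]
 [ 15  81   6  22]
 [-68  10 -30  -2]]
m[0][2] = -75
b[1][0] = -15.42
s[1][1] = 81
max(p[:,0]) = 11.61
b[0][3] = -99.19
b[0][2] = -30.16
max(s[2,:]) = 10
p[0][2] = 14.76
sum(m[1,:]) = 106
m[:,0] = [40, 71, -48]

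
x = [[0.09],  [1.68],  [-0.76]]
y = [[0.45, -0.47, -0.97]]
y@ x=[[-0.01]]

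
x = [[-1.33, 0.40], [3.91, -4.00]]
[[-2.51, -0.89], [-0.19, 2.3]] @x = [[-0.14,2.56], [9.25,-9.28]]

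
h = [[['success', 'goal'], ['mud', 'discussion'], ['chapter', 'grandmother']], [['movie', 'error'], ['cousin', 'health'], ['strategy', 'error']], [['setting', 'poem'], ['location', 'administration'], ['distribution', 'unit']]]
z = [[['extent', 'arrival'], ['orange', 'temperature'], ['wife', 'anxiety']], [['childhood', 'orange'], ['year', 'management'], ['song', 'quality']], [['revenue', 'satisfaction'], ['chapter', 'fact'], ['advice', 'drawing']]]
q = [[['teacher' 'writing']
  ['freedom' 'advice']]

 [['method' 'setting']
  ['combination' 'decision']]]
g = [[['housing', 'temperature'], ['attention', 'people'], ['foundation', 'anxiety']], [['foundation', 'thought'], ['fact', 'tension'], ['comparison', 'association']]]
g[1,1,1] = 'tension'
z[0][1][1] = 'temperature'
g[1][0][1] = 'thought'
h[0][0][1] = 'goal'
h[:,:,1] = [['goal', 'discussion', 'grandmother'], ['error', 'health', 'error'], ['poem', 'administration', 'unit']]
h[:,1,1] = ['discussion', 'health', 'administration']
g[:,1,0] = ['attention', 'fact']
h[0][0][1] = 'goal'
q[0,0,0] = 'teacher'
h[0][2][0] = 'chapter'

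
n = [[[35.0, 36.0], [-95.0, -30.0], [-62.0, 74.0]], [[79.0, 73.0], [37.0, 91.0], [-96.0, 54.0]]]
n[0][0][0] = 35.0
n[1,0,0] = 79.0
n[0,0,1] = 36.0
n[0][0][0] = 35.0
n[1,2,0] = -96.0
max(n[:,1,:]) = 91.0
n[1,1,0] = 37.0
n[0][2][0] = -62.0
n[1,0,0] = 79.0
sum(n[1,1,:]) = 128.0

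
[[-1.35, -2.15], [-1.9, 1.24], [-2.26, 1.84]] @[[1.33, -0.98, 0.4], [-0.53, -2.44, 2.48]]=[[-0.66, 6.57, -5.87], [-3.18, -1.16, 2.32], [-3.98, -2.27, 3.66]]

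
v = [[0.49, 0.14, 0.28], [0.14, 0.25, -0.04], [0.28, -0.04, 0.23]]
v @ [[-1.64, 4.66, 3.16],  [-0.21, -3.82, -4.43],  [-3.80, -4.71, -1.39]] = [[-1.90, 0.43, 0.54],  [-0.13, -0.11, -0.61],  [-1.32, 0.37, 0.74]]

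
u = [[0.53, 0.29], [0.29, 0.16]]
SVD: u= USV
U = [[-0.88, -0.48], [-0.48, 0.88]]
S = [0.69, 0.0]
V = [[-0.88, -0.48], [-0.48, 0.88]]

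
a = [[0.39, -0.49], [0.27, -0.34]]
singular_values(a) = [0.76, 0.0]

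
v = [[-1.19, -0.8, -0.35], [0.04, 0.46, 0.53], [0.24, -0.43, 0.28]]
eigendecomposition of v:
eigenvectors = [[(0.99+0j), (-0.02-0.33j), -0.02+0.33j], [(0.03+0j), 0.11+0.65j, (0.11-0.65j)], [(-0.16+0j), -0.67+0.00j, (-0.67-0j)]]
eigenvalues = [(-1.16+0j), (0.35+0.53j), (0.35-0.53j)]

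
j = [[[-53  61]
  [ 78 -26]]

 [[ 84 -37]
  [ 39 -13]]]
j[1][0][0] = 84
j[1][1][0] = 39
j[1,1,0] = 39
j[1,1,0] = 39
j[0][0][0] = -53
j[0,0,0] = -53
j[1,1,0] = 39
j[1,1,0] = 39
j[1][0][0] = 84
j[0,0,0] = -53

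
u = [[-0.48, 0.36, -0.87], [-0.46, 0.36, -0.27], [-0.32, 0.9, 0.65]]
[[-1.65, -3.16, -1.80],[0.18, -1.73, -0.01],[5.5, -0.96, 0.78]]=u@[[1.29, 0.26, -3.99], [4.4, -2.69, -2.80], [3.01, 2.38, 3.11]]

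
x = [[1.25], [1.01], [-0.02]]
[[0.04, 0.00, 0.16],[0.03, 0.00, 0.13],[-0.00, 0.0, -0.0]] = x@[[0.03, -0.0, 0.13]]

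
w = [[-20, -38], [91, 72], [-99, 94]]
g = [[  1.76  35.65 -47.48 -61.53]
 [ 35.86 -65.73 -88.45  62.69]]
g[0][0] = 1.76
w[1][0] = 91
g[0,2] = -47.48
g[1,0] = 35.86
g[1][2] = -88.45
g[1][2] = -88.45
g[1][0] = 35.86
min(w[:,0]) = -99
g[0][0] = 1.76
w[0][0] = -20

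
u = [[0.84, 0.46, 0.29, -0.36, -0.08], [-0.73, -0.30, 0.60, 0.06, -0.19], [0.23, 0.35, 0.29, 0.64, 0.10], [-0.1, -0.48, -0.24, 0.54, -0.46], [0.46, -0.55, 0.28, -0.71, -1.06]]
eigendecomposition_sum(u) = [[(-0+0j), (-0.04+0j), 0.02+0.00j, -0.02+0.00j, -0.05-0.00j], [-0.03+0.00j, (-0.22+0j), (0.11+0j), -0.14+0.00j, -0.30-0.00j], [(0.02-0j), 0.17-0.00j, (-0.08-0j), (0.11-0j), (0.23+0j)], [-0.03+0.00j, -0.21+0.00j, (0.1+0j), (-0.13+0j), (-0.28-0j)], [-0.09+0.00j, (-0.75+0j), 0.37+0.00j, -0.47+0.00j, -1.02-0.00j]] + [[0.00-0.00j, 0.00-0.00j, -0.00-0.00j, 0.00-0.00j, (-0+0j)], [-0.00+0.00j, (-0+0j), 0j, -0.00+0.00j, -0j], [-0j, 0.00-0.00j, -0.00-0.00j, -0j, -0.00+0.00j], [0.00-0.00j, 0.00-0.00j, (-0-0j), 0.00-0.00j, (-0+0j)], [0.00-0.00j, -0j, (-0-0j), 0.00-0.00j, (-0+0j)]] + [[(0.11-0.04j), (0.21-0.19j), 0.21-0.44j, -0.51-0.20j, (0.12+0.01j)], [(-0.04+0.1j), 0.25j, (0.17+0.41j), 0.44-0.22j, (-0.08+0.07j)], [0.01+0.06j, 0.08+0.13j, (0.21+0.16j), (0.16-0.24j), (-0.02+0.06j)], [-0.07+0.02j, (-0.14+0.1j), -0.16+0.26j, (0.3+0.16j), -0.07-0.02j], [0.06-0.06j, 0.07-0.17j, 0.01-0.32j, -0.36+0.02j, (0.08-0.02j)]] + [[0.11+0.04j,0.21+0.19j,(0.21+0.44j),-0.51+0.20j,0.12-0.01j], [(-0.04-0.1j),0.00-0.25j,0.17-0.41j,(0.44+0.22j),-0.08-0.07j], [0.01-0.06j,0.08-0.13j,0.21-0.16j,0.16+0.24j,(-0.02-0.06j)], [(-0.07-0.02j),-0.14-0.10j,(-0.16-0.26j),(0.3-0.16j),-0.07+0.02j], [0.06+0.06j,0.07+0.17j,(0.01+0.32j),(-0.36-0.02j),(0.08+0.02j)]] + [[(0.61-0j),0.08-0.00j,-0.15-0.00j,0.68-0.00j,(-0.27-0j)], [-0.62+0.00j,(-0.08+0j),0.15+0.00j,-0.68+0.00j,(0.28+0j)], [(0.19-0j),0.03-0.00j,-0.05-0.00j,(0.21-0j),-0.09-0.00j], [0.07-0.00j,0.01-0.00j,(-0.02-0j),(0.08-0j),(-0.03-0j)], [(0.44-0j),0.06-0.00j,-0.10-0.00j,(0.48-0j),(-0.19-0j)]]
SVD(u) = [[-0.32,0.65,0.03,0.32,-0.61],[0.01,-0.56,0.52,0.58,-0.28],[0.24,0.20,-0.37,0.74,0.46],[-0.03,-0.44,-0.77,0.04,-0.47],[-0.92,-0.16,-0.08,0.09,0.34]] @ diag([1.601953725810966, 1.3860376640368273, 0.8583777331676633, 0.7976411376445559, 0.00037009558660237234]) @ [[-0.4, 0.28, -0.17, 0.56, 0.65],[0.7, 0.60, -0.02, -0.19, 0.32],[-0.46, 0.16, 0.44, -0.67, 0.34],[0.07, 0.21, 0.84, 0.44, -0.22],[-0.36, 0.70, -0.26, -0.04, -0.56]]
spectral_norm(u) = 1.60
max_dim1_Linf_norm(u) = 1.06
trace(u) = 0.31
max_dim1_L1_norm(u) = 3.06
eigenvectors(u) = [[(0.04+0j), 0.36+0.00j, -0.59+0.00j, -0.59-0.00j, (-0.62+0j)], [(0.27+0j), (-0.7+0j), 0.36-0.39j, 0.36+0.39j, 0.62+0.00j], [(-0.2+0j), (0.27+0j), 0.07-0.31j, (0.07+0.31j), (-0.19+0j)], [0.25+0.00j, 0.04+0.00j, (0.36+0.05j), (0.36-0.05j), -0.07+0.00j], [(0.91+0j), (0.56+0j), (-0.35+0.16j), -0.35-0.16j, (-0.44+0j)]]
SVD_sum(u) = [[0.2, -0.14, 0.08, -0.28, -0.33], [-0.01, 0.0, -0.0, 0.01, 0.01], [-0.15, 0.11, -0.06, 0.22, 0.25], [0.02, -0.01, 0.01, -0.03, -0.03], [0.58, -0.42, 0.24, -0.83, -0.95]] + [[0.63, 0.55, -0.02, -0.17, 0.29], [-0.55, -0.47, 0.02, 0.15, -0.25], [0.2, 0.17, -0.01, -0.05, 0.09], [-0.43, -0.37, 0.01, 0.11, -0.20], [-0.16, -0.14, 0.01, 0.04, -0.07]] + [[-0.01, 0.00, 0.01, -0.02, 0.01], [-0.21, 0.07, 0.19, -0.3, 0.15], [0.15, -0.05, -0.14, 0.21, -0.11], [0.30, -0.11, -0.29, 0.44, -0.23], [0.03, -0.01, -0.03, 0.04, -0.02]] + [[0.02, 0.05, 0.21, 0.11, -0.06], [0.03, 0.10, 0.39, 0.20, -0.1], [0.04, 0.12, 0.50, 0.26, -0.13], [0.0, 0.01, 0.03, 0.01, -0.01], [0.0, 0.01, 0.06, 0.03, -0.02]] + [[0.0, -0.0, 0.0, 0.0, 0.00], [0.00, -0.0, 0.0, 0.0, 0.0], [-0.00, 0.0, -0.0, -0.00, -0.0], [0.00, -0.0, 0.0, 0.00, 0.00], [-0.0, 0.00, -0.00, -0.00, -0.0]]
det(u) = 0.00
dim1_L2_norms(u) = [1.07, 1.01, 0.82, 0.9, 1.49]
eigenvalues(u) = [(-1.46+0j), (-0+0j), (0.7+0.51j), (0.7-0.51j), (0.37+0j)]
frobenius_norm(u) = 2.42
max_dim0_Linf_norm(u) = 1.06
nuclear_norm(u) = 4.64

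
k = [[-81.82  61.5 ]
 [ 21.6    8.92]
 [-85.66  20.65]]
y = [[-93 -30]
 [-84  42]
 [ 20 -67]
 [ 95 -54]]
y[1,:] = [-84, 42]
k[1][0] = 21.6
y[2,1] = -67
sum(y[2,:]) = -47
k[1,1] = 8.92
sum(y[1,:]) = -42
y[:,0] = [-93, -84, 20, 95]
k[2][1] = 20.65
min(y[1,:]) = -84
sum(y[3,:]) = 41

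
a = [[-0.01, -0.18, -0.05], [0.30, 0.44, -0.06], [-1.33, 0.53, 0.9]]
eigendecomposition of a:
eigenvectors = [[0.50, -0.02, -0.08],  [-0.21, -0.16, 0.47],  [0.84, 0.99, -0.88]]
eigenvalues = [-0.02, 0.84, 0.5]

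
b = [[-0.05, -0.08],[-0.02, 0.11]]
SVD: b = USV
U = [[-0.62, 0.78], [0.78, 0.62]]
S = [0.14, 0.05]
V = [[0.11, 0.99],[-0.99, 0.11]]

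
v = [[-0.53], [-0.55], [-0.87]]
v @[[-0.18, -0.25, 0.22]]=[[0.10,  0.13,  -0.12], [0.1,  0.14,  -0.12], [0.16,  0.22,  -0.19]]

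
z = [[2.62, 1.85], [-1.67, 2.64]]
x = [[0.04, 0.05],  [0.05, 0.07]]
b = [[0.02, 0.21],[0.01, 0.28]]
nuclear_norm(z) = 6.33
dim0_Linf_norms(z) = [2.62, 2.64]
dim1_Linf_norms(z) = [2.62, 2.64]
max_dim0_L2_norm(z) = 3.22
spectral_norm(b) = 0.35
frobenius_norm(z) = 4.48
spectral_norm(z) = 3.26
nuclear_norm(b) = 0.36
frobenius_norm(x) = 0.11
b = x @ z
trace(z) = 5.26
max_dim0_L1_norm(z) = 4.49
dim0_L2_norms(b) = [0.02, 0.35]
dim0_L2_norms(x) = [0.06, 0.09]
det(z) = 10.01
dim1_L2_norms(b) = [0.21, 0.28]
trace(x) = 0.11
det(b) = 0.00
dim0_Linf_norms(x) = [0.05, 0.07]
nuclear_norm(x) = 0.11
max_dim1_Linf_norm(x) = 0.07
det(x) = 0.00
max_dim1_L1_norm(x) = 0.12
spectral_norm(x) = 0.11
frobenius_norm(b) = 0.35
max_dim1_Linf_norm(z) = 2.64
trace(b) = 0.30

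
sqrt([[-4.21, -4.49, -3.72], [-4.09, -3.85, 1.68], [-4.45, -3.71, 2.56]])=[[0.59+1.83j, (0.3+1.38j), (-1.34+0.61j)],[-0.47+1.01j, -0.24+1.45j, 1.07-0.12j],[-0.70+1.03j, -0.36+0.93j, 1.61+0.24j]]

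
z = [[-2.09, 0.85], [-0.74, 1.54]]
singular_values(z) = [2.66, 0.97]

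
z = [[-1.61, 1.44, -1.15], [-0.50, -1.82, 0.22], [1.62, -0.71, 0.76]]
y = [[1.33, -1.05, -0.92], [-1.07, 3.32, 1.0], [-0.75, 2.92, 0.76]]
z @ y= [[-2.82, 3.11, 2.05], [1.12, -4.88, -1.19], [2.34, -1.84, -1.62]]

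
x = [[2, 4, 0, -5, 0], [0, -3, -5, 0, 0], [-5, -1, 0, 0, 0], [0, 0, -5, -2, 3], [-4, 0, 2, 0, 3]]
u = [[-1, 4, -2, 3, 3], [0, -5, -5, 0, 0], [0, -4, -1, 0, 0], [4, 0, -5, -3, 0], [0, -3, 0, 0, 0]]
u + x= [[1, 8, -2, -2, 3], [0, -8, -10, 0, 0], [-5, -5, -1, 0, 0], [4, 0, -10, -5, 3], [-4, -3, 2, 0, 3]]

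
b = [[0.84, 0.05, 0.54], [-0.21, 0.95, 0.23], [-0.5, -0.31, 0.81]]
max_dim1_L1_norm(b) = 1.62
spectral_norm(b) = 1.00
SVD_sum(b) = [[0.15, -0.39, 0.34], [-0.16, 0.43, -0.38], [0.16, -0.44, 0.39]] + [[0.49, -0.01, -0.22], [-0.28, 0.01, 0.13], [-0.71, 0.02, 0.32]] + [[0.2, 0.45, 0.42],[0.23, 0.52, 0.48],[0.05, 0.11, 0.10]]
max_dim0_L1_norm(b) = 1.58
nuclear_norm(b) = 3.00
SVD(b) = [[-0.54, -0.54, 0.65], [0.59, 0.31, 0.75], [-0.6, 0.78, 0.15]] @ diag([1.0035060920714511, 0.9998134614629085, 0.9973708264497417]) @ [[-0.27,0.72,-0.64], [-0.91,0.02,0.41], [0.31,0.69,0.65]]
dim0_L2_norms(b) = [1.0, 1.0, 1.0]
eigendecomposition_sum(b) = [[(0.32+0.24j), (0.22+0.03j), (0.22-0.38j)], [0.09+0.20j, 0.10+0.08j, 0.21-0.12j], [(-0.3+0.32j), -0.06+0.24j, (0.38+0.28j)]] + [[(0.32-0.24j), (0.22-0.03j), (0.22+0.38j)], [0.09-0.20j, (0.1-0.08j), (0.21+0.12j)], [(-0.3-0.32j), -0.06-0.24j, (0.38-0.28j)]] + [[0.20+0.00j, (-0.39+0j), 0.10+0.00j],[-0.39-0.00j, 0.75-0.00j, -0.19-0.00j],[0.10+0.00j, -0.19+0.00j, 0.05+0.00j]]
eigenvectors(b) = [[(0.07+0.63j),(0.07-0.63j),0.45+0.00j], [-0.14+0.32j,-0.14-0.32j,(-0.86+0j)], [-0.69+0.00j,-0.69-0.00j,(0.22+0j)]]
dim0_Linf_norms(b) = [0.84, 0.95, 0.81]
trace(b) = 2.60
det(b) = 1.00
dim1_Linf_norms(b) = [0.84, 0.95, 0.81]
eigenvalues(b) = [(0.8+0.6j), (0.8-0.6j), (1+0j)]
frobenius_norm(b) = 1.73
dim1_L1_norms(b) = [1.43, 1.39, 1.62]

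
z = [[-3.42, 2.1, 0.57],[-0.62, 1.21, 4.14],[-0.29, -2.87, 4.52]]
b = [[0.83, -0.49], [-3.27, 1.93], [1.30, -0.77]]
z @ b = [[-8.96, 5.29], [0.91, -0.55], [15.02, -8.88]]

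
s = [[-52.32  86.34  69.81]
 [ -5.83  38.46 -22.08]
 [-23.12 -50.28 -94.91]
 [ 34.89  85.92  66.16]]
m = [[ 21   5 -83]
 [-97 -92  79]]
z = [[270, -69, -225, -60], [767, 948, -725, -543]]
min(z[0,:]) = -225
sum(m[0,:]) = -57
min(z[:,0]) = 270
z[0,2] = -225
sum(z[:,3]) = -603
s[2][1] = -50.28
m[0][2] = -83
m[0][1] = 5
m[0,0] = 21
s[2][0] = -23.12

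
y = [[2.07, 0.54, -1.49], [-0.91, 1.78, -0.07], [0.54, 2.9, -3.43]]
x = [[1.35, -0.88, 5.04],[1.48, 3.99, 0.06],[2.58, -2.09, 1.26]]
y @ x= [[-0.25,3.45,8.59], [1.23,8.05,-4.57], [-3.83,18.26,-1.43]]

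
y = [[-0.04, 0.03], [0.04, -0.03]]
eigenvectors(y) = [[-0.71, -0.60], [0.71, -0.80]]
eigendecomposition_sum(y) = [[-0.04,0.03], [0.04,-0.03]] + [[0.0, 0.00], [0.00, 0.0]]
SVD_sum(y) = [[-0.04, 0.03], [0.04, -0.03]] + [[-0.00, -0.0], [-0.00, -0.00]]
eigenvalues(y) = [-0.07, 0.0]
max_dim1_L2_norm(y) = 0.05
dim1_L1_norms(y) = [0.07, 0.07]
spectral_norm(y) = 0.07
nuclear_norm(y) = 0.07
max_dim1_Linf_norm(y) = 0.04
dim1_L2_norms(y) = [0.05, 0.05]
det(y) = 0.00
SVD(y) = [[-0.71,0.71], [0.71,0.71]] @ diag([0.07071067811865475, 8.731434430928578e-18]) @ [[0.80,-0.60], [-0.6,-0.80]]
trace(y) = -0.07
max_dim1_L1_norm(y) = 0.07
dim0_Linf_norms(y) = [0.04, 0.03]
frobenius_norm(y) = 0.07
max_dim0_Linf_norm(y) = 0.04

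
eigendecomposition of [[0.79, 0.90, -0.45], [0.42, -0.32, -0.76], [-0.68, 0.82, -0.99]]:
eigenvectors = [[0.93+0.00j, (0.16-0.21j), 0.16+0.21j], [(0.34+0j), (0.26+0.52j), (0.26-0.52j)], [(-0.16+0j), (0.77+0j), 0.77-0.00j]]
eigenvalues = [(1.2+0j), (-0.86+0.73j), (-0.86-0.73j)]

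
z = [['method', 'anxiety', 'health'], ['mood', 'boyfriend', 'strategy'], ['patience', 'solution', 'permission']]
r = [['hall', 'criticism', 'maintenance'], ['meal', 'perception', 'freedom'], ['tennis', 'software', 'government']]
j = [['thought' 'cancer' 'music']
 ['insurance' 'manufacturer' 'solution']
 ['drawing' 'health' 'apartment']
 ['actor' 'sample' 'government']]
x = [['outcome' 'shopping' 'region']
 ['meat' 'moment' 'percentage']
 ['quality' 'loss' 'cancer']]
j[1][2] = 'solution'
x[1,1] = 'moment'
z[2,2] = 'permission'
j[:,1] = ['cancer', 'manufacturer', 'health', 'sample']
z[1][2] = 'strategy'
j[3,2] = 'government'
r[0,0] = 'hall'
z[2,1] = 'solution'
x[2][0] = 'quality'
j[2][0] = 'drawing'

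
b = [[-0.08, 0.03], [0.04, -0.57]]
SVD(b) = [[-0.06, 1.00], [1.0, 0.06]] @ diag([0.5725258326781917, 0.07755108584760853]) @ [[0.08, -1.00], [-1.00, -0.08]]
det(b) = 0.04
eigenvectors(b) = [[1.0, -0.06], [0.08, 1.00]]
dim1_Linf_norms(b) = [0.08, 0.57]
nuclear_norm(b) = 0.65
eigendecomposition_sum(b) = [[-0.08,-0.0],[-0.01,-0.00]] + [[-0.00, 0.03], [0.05, -0.57]]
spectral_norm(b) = 0.57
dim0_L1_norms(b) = [0.12, 0.6]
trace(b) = -0.65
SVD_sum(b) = [[-0.0, 0.04], [0.04, -0.57]] + [[-0.08, -0.01], [-0.00, -0.0]]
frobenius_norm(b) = 0.58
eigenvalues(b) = [-0.08, -0.57]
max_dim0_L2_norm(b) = 0.57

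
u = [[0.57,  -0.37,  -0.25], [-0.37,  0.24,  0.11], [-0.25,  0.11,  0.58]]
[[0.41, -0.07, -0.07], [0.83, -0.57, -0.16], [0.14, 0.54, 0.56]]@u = [[0.28, -0.18, -0.15], [0.72, -0.46, -0.36], [-0.26, 0.14, 0.35]]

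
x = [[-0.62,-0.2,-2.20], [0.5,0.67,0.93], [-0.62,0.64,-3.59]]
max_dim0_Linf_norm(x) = 3.59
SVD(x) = [[-0.51, 0.38, -0.77], [0.22, -0.81, -0.55], [-0.83, -0.45, 0.33]] @ diag([4.422628657076935, 0.9750157319610767, 0.0002898797741008907]) @ [[0.21, -0.06, 0.97], [-0.37, -0.93, 0.02], [-0.90, 0.37, 0.22]]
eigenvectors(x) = [[0.51, -0.90, -0.51], [-0.21, 0.37, 0.84], [0.83, 0.22, 0.2]]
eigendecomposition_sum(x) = [[-0.43, 0.27, -2.2], [0.18, -0.12, 0.92], [-0.70, 0.45, -3.59]] + [[0.00, 0.0, -0.00], [-0.00, -0.00, 0.0], [-0.00, -0.00, 0.0]] + [[-0.19,-0.48,-0.0],  [0.32,0.79,0.01],  [0.08,0.19,0.0]]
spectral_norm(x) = 4.42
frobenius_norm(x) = 4.53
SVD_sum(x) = [[-0.48, 0.14, -2.21], [0.21, -0.06, 0.95], [-0.78, 0.23, -3.58]] + [[-0.14, -0.34, 0.01], [0.29, 0.73, -0.02], [0.16, 0.41, -0.01]] + [[0.0, -0.0, -0.00], [0.00, -0.0, -0.00], [-0.00, 0.0, 0.0]]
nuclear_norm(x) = 5.40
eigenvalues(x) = [-4.13, 0.0, 0.59]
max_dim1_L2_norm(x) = 3.7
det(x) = -0.00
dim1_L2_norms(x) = [2.29, 1.25, 3.7]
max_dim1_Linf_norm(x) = 3.59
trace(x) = -3.54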